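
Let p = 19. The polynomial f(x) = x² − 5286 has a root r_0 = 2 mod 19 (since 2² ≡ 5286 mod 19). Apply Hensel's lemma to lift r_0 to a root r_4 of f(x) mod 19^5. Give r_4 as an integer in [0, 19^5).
r_4 = 2121656 (mod 2476099)

Hensel's recurrence: r_{i+1} = r_i − f(r_i)·(f′(r_i))^{-1} mod 19^{i+2}, with f′(x) = 2x. Iterate:
  r_0 = 2 (mod 19)
  r_1 = 59 (mod 361)
  r_2 = 2225 (mod 6859)
  r_3 = 36520 (mod 130321)
  r_4 = 2121656 (mod 2476099)
Final: r_4 = 2121656, and one checks f(r_4) ≡ 0 mod 19^5.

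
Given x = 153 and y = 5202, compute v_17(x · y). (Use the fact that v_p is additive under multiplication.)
v_17(795906) = 3

v_p(x) = 1 (factor: 153 = 17^1 · 9); v_p(y) = 2 (factor: 5202 = 17^2 · 18). Additivity: v_p(xy) = v_p(x) + v_p(y) = 1 + 2 = 3. (Direct check: xy = 795906 = 17^3 · (162).)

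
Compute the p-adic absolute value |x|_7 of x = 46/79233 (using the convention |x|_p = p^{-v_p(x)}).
|46/79233|_7 = 2401

Step 1 — compute v_7(x) by factoring powers of 7 out of the numerator and denominator: v_7(46/79233) = -4. Step 2 — apply |x|_p = p^{-v_p(x)} = 7^{4} = 2401.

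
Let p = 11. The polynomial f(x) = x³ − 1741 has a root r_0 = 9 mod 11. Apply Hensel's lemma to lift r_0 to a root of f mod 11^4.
r_3 = 11306 (mod 14641)

Hensel: r_{i+1} = r_i − f(r_i)/f′(r_i) mod 11^{i+2}, where f′(x) = 3x². Iterate:
  r_0 = 9 (mod 11)
  r_1 = 53 (mod 121)
  r_2 = 658 (mod 1331)
  r_3 = 11306 (mod 14641)
Final: r = 11306 with f(r) ≡ 0 mod 11^4.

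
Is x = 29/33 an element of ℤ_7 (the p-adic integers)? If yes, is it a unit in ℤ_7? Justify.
x ∈ ℤ_7^× (unit); v_7(x) = 0

ℤ_7 = {x ∈ ℚ_7 : v_7(x) ≥ 0} and ℤ_7^× = {x ∈ ℤ_7 : v_7(x) = 0}. Here v_7(29/33) = v_7(num) − v_7(den) = 0; compare against these criteria.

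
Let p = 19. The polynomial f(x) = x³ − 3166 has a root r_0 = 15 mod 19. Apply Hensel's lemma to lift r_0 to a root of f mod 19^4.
r_3 = 3568 (mod 130321)

Hensel: r_{i+1} = r_i − f(r_i)/f′(r_i) mod 19^{i+2}, where f′(x) = 3x². Iterate:
  r_0 = 15 (mod 19)
  r_1 = 319 (mod 361)
  r_2 = 3568 (mod 6859)
  r_3 = 3568 (mod 130321)
Final: r = 3568 with f(r) ≡ 0 mod 19^4.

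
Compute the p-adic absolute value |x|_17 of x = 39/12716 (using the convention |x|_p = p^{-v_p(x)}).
|39/12716|_17 = 289

Step 1 — compute v_17(x) by factoring powers of 17 out of the numerator and denominator: v_17(39/12716) = -2. Step 2 — apply |x|_p = p^{-v_p(x)} = 17^{2} = 289.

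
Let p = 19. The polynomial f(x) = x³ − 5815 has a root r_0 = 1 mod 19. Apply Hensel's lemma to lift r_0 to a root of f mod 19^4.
r_3 = 80276 (mod 130321)

Hensel: r_{i+1} = r_i − f(r_i)/f′(r_i) mod 19^{i+2}, where f′(x) = 3x². Iterate:
  r_0 = 1 (mod 19)
  r_1 = 134 (mod 361)
  r_2 = 4827 (mod 6859)
  r_3 = 80276 (mod 130321)
Final: r = 80276 with f(r) ≡ 0 mod 19^4.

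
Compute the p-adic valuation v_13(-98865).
v_13(-98865) = 3

v_13(n) is the largest exponent k such that 13^k divides n. Factor out: -98865 = -13^3 · 45. (Sign doesn't affect v_p.) So v_13(-98865) = 3.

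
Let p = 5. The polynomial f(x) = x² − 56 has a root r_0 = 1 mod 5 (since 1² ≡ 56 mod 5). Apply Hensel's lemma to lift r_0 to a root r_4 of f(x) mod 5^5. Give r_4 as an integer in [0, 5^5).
r_4 = 2041 (mod 3125)

Hensel's recurrence: r_{i+1} = r_i − f(r_i)·(f′(r_i))^{-1} mod 5^{i+2}, with f′(x) = 2x. Iterate:
  r_0 = 1 (mod 5)
  r_1 = 16 (mod 25)
  r_2 = 41 (mod 125)
  r_3 = 166 (mod 625)
  r_4 = 2041 (mod 3125)
Final: r_4 = 2041, and one checks f(r_4) ≡ 0 mod 5^5.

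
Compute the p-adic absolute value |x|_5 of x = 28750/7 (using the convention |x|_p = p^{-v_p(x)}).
|28750/7|_5 = 1/625

Step 1 — compute v_5(x) by factoring powers of 5 out of the numerator and denominator: v_5(28750/7) = 4. Step 2 — apply |x|_p = p^{-v_p(x)} = 5^{-4} = 1/625.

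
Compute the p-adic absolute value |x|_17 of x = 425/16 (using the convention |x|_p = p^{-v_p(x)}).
|425/16|_17 = 1/17

Step 1 — compute v_17(x) by factoring powers of 17 out of the numerator and denominator: v_17(425/16) = 1. Step 2 — apply |x|_p = p^{-v_p(x)} = 17^{-1} = 1/17.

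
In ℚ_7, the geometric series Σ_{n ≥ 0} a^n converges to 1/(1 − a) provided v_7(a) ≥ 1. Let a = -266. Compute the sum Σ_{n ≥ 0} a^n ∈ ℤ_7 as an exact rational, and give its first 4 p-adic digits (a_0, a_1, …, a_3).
Σ a^n = 1/(1 − a) = 1/267;  first 4 digits = (1, 4, 3, 3)

v_7(a) = 1 ≥ 1, so the series converges in ℤ_7 to 1/(1 − a) = 1/(1 − (-266)) = 1/267. Expand this rational in ℤ_7: compute digits iteratively via d_i = x_i mod 7, x_{i+1} = (x_i − d_i)/7. The first 4 digits are (1, 4, 3, 3).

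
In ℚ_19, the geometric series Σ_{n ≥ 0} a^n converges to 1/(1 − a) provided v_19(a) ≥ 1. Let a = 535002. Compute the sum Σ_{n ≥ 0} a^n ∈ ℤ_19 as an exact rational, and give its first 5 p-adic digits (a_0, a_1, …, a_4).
Σ a^n = 1/(1 − a) = -1/535001;  first 5 digits = (1, 0, 0, 2, 4)

v_19(a) = 3 ≥ 1, so the series converges in ℤ_19 to 1/(1 − a) = 1/(1 − 535002) = -1/535001. Expand this rational in ℤ_19: compute digits iteratively via d_i = x_i mod 19, x_{i+1} = (x_i − d_i)/19. The first 5 digits are (1, 0, 0, 2, 4).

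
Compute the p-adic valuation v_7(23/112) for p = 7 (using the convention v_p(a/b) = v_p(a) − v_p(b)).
v_7(23/112) = -1

Factor powers of 7 from the numerator and denominator of the reduced fraction: 23 = 7^0 · 23 and 112 = 7^1 · 16. Apply v_p(a/b) = v_p(a) − v_p(b): v_7(23/112) = 0 − 1 = -1.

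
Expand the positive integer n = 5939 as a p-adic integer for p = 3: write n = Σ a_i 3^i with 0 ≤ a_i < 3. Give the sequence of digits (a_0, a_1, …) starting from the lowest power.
(a_0, a_1, …) = (2, 2, 2, 0, 1, 0, 2, 2)

Repeated division by 3 gives the digits low-to-high: 5939 = 2 + 2·3^1 + 2·3^2 + 1·3^4 + 2·3^6 + 2·3^7. Digit sequence: (2, 2, 2, 0, 1, 0, 2, 2).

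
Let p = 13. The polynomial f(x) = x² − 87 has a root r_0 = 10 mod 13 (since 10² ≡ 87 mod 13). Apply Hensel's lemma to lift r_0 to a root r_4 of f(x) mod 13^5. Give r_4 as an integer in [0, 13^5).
r_4 = 177603 (mod 371293)

Hensel's recurrence: r_{i+1} = r_i − f(r_i)·(f′(r_i))^{-1} mod 13^{i+2}, with f′(x) = 2x. Iterate:
  r_0 = 10 (mod 13)
  r_1 = 153 (mod 169)
  r_2 = 1843 (mod 2197)
  r_3 = 6237 (mod 28561)
  r_4 = 177603 (mod 371293)
Final: r_4 = 177603, and one checks f(r_4) ≡ 0 mod 13^5.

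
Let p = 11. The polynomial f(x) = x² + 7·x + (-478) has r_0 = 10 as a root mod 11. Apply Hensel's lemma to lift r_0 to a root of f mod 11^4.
r_3 = 3024 (mod 14641)

Hensel: r_{i+1} = r_i − f(r_i)·(f′(r_i))^{-1} mod 11^{i+2}, f′(x) = 2x + 7. Iterate:
  r_0 = 10 (mod 11)
  r_1 = 120 (mod 121)
  r_2 = 362 (mod 1331)
  r_3 = 3024 (mod 14641)
Final: r = 3024 satisfies f(r) ≡ 0 mod 11^4.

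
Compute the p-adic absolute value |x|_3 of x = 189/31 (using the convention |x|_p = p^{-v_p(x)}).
|189/31|_3 = 1/27

Step 1 — compute v_3(x) by factoring powers of 3 out of the numerator and denominator: v_3(189/31) = 3. Step 2 — apply |x|_p = p^{-v_p(x)} = 3^{-3} = 1/27.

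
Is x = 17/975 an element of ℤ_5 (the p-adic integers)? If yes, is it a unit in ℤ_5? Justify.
x ∉ ℤ_5 (v_5(x) = -2 < 0)

ℤ_5 = {x ∈ ℚ_5 : v_5(x) ≥ 0} and ℤ_5^× = {x ∈ ℤ_5 : v_5(x) = 0}. Here v_5(17/975) = v_5(num) − v_5(den) = -2; compare against these criteria.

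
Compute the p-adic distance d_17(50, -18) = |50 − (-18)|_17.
d_17(50, -18) = 1/17

Step 1 — x − y = 50 − (-18) = 68. Step 2 — v_17(68) = 1 (factor: 68 = (17^1 · 4); the sign does not affect v_p). Step 3 — |x − y|_17 = 17^{-1} = 1/17.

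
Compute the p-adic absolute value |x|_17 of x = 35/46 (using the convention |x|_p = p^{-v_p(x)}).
|35/46|_17 = 1

Step 1 — compute v_17(x) by factoring powers of 17 out of the numerator and denominator: v_17(35/46) = 0. Step 2 — apply |x|_p = p^{-v_p(x)} = 17^{0} = 1.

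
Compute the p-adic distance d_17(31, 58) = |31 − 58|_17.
d_17(31, 58) = 1

Step 1 — x − y = 31 − 58 = -27. Step 2 — v_17(-27) = 0 (factor: -27 = −(17^0 · 27); the sign does not affect v_p). Step 3 — |x − y|_17 = 17^{0} = 1.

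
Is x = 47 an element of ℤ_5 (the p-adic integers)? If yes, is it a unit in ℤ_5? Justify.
x ∈ ℤ_5^× (unit); v_5(x) = 0

ℤ_5 = {x ∈ ℚ_5 : v_5(x) ≥ 0} and ℤ_5^× = {x ∈ ℤ_5 : v_5(x) = 0}. Here v_5(47) = v_5(num) − v_5(den) = 0; compare against these criteria.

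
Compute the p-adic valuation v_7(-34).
v_7(-34) = 0

v_7(n) is the largest exponent k such that 7^k divides n. Factor out: -34 = -7^0 · 34. (Sign doesn't affect v_p.) So v_7(-34) = 0.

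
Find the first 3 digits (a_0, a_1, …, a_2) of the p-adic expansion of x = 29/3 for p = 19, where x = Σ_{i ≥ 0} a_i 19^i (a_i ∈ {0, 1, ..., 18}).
(a_0, …, a_2) = (16, 6, 6)

v_19(29/3) = 0 (numerator and denominator both coprime to 19), so x ∈ ℤ_19^×. Compute digits iteratively via a_i = x_i mod 19, x_{i+1} = (x_i − a_i)/19, with x_0 = x:
  x_0 = 29/3;  a_0 = 16;  x_1 = (x_0 − 16)/19 = -1/3
  x_1 = -1/3;  a_1 = 6;  x_2 = (x_1 − 6)/19 = -1/3
  x_2 = -1/3;  a_2 = 6;  x_3 = (x_2 − 6)/19 = -1/3
Digits: (16, 6, 6).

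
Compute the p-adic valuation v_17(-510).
v_17(-510) = 1

v_17(n) is the largest exponent k such that 17^k divides n. Factor out: -510 = -17^1 · 30. (Sign doesn't affect v_p.) So v_17(-510) = 1.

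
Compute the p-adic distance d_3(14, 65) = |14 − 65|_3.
d_3(14, 65) = 1/3

Step 1 — x − y = 14 − 65 = -51. Step 2 — v_3(-51) = 1 (factor: -51 = −(3^1 · 17); the sign does not affect v_p). Step 3 — |x − y|_3 = 3^{-1} = 1/3.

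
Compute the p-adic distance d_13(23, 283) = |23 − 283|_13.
d_13(23, 283) = 1/13

Step 1 — x − y = 23 − 283 = -260. Step 2 — v_13(-260) = 1 (factor: -260 = −(13^1 · 20); the sign does not affect v_p). Step 3 — |x − y|_13 = 13^{-1} = 1/13.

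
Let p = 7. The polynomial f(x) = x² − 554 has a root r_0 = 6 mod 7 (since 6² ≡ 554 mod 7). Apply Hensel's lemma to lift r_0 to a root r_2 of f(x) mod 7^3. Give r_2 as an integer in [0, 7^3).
r_2 = 90 (mod 343)

Hensel's recurrence: r_{i+1} = r_i − f(r_i)·(f′(r_i))^{-1} mod 7^{i+2}, with f′(x) = 2x. Iterate:
  r_0 = 6 (mod 7)
  r_1 = 41 (mod 49)
  r_2 = 90 (mod 343)
Final: r_2 = 90, and one checks f(r_2) ≡ 0 mod 7^3.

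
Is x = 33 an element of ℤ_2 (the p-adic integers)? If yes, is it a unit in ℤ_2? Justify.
x ∈ ℤ_2^× (unit); v_2(x) = 0

ℤ_2 = {x ∈ ℚ_2 : v_2(x) ≥ 0} and ℤ_2^× = {x ∈ ℤ_2 : v_2(x) = 0}. Here v_2(33) = v_2(num) − v_2(den) = 0; compare against these criteria.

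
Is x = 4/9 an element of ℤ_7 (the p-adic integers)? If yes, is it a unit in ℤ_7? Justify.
x ∈ ℤ_7^× (unit); v_7(x) = 0

ℤ_7 = {x ∈ ℚ_7 : v_7(x) ≥ 0} and ℤ_7^× = {x ∈ ℤ_7 : v_7(x) = 0}. Here v_7(4/9) = v_7(num) − v_7(den) = 0; compare against these criteria.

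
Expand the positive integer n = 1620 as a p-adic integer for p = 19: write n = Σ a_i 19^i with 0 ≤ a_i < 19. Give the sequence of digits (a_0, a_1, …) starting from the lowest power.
(a_0, a_1, …) = (5, 9, 4)

Repeated division by 19 gives the digits low-to-high: 1620 = 5 + 9·19^1 + 4·19^2. Digit sequence: (5, 9, 4).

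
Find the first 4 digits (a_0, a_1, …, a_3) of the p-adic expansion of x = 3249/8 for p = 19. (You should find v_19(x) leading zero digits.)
(a_0, …, a_3) = (0, 0, 13, 16)

v_19(3249/8) = 2, so a_0 = ... = a_1 = 0. Factor out: x = 19^2 · u with u = 9/8 a unit in ℤ_19. Expand u iteratively via a_{v+i} = u_i mod 19, u_{i+1} = (u_i − a_{v+i})/19:
  u_0 = 9/8;  a_2 = 13;  u_1 = (u_0 − 13)/19 = -5/8
  u_1 = -5/8;  a_3 = 16;  u_2 = (u_1 − 16)/19 = -7/8
Digits: (0, 0, 13, 16).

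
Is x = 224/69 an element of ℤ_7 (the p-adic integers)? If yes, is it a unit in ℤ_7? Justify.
x ∈ ℤ_7 but not a unit; v_7(x) = 1 > 0

ℤ_7 = {x ∈ ℚ_7 : v_7(x) ≥ 0} and ℤ_7^× = {x ∈ ℤ_7 : v_7(x) = 0}. Here v_7(224/69) = v_7(num) − v_7(den) = 1; compare against these criteria.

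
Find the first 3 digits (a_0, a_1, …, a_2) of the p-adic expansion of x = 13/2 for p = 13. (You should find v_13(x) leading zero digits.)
(a_0, …, a_2) = (0, 7, 6)

v_13(13/2) = 1, so a_0 = ... = a_0 = 0. Factor out: x = 13^1 · u with u = 1/2 a unit in ℤ_13. Expand u iteratively via a_{v+i} = u_i mod 13, u_{i+1} = (u_i − a_{v+i})/13:
  u_0 = 1/2;  a_1 = 7;  u_1 = (u_0 − 7)/13 = -1/2
  u_1 = -1/2;  a_2 = 6;  u_2 = (u_1 − 6)/13 = -1/2
Digits: (0, 7, 6).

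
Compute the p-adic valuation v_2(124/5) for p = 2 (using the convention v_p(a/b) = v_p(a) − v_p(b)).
v_2(124/5) = 2

Factor powers of 2 from the numerator and denominator of the reduced fraction: 124 = 2^2 · 31 and 5 = 2^0 · 5. Apply v_p(a/b) = v_p(a) − v_p(b): v_2(124/5) = 2 − 0 = 2.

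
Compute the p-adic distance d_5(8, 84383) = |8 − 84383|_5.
d_5(8, 84383) = 1/3125

Step 1 — x − y = 8 − 84383 = -84375. Step 2 — v_5(-84375) = 5 (factor: -84375 = −(5^5 · 27); the sign does not affect v_p). Step 3 — |x − y|_5 = 5^{-5} = 1/3125.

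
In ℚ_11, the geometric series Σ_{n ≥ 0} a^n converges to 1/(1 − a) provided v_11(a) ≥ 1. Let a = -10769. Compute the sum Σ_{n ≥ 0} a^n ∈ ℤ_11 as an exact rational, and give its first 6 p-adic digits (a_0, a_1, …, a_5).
Σ a^n = 1/(1 − a) = 1/10770;  first 6 digits = (1, 0, 10, 2, 0, 5)

v_11(a) = 2 ≥ 1, so the series converges in ℤ_11 to 1/(1 − a) = 1/(1 − (-10769)) = 1/10770. Expand this rational in ℤ_11: compute digits iteratively via d_i = x_i mod 11, x_{i+1} = (x_i − d_i)/11. The first 6 digits are (1, 0, 10, 2, 0, 5).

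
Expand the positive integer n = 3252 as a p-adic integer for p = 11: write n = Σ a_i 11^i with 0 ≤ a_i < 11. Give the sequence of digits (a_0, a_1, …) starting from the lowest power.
(a_0, a_1, …) = (7, 9, 4, 2)

Repeated division by 11 gives the digits low-to-high: 3252 = 7 + 9·11^1 + 4·11^2 + 2·11^3. Digit sequence: (7, 9, 4, 2).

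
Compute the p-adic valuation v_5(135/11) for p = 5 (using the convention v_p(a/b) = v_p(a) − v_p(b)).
v_5(135/11) = 1

Factor powers of 5 from the numerator and denominator of the reduced fraction: 135 = 5^1 · 27 and 11 = 5^0 · 11. Apply v_p(a/b) = v_p(a) − v_p(b): v_5(135/11) = 1 − 0 = 1.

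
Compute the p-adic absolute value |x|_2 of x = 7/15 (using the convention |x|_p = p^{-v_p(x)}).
|7/15|_2 = 1

Step 1 — compute v_2(x) by factoring powers of 2 out of the numerator and denominator: v_2(7/15) = 0. Step 2 — apply |x|_p = p^{-v_p(x)} = 2^{0} = 1.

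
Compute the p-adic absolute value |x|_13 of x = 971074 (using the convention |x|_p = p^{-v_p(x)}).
|971074|_13 = 1/28561

Step 1 — compute v_13(x) by factoring powers of 13 out of the numerator and denominator: v_13(971074) = 4. Step 2 — apply |x|_p = p^{-v_p(x)} = 13^{-4} = 1/28561.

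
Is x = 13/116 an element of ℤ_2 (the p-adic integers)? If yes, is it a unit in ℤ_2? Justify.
x ∉ ℤ_2 (v_2(x) = -2 < 0)

ℤ_2 = {x ∈ ℚ_2 : v_2(x) ≥ 0} and ℤ_2^× = {x ∈ ℤ_2 : v_2(x) = 0}. Here v_2(13/116) = v_2(num) − v_2(den) = -2; compare against these criteria.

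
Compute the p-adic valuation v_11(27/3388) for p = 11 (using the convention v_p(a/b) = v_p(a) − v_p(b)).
v_11(27/3388) = -2

Factor powers of 11 from the numerator and denominator of the reduced fraction: 27 = 11^0 · 27 and 3388 = 11^2 · 28. Apply v_p(a/b) = v_p(a) − v_p(b): v_11(27/3388) = 0 − 2 = -2.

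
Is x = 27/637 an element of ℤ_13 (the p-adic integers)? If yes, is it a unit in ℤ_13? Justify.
x ∉ ℤ_13 (v_13(x) = -1 < 0)

ℤ_13 = {x ∈ ℚ_13 : v_13(x) ≥ 0} and ℤ_13^× = {x ∈ ℤ_13 : v_13(x) = 0}. Here v_13(27/637) = v_13(num) − v_13(den) = -1; compare against these criteria.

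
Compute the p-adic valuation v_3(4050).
v_3(4050) = 4

v_3(n) is the largest exponent k such that 3^k divides n. Factor out: 4050 = 3^4 · 50. (Sign doesn't affect v_p.) So v_3(4050) = 4.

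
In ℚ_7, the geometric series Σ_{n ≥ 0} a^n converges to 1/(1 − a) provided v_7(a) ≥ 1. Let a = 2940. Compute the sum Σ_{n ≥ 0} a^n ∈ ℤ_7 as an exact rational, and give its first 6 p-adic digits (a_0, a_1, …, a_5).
Σ a^n = 1/(1 − a) = -1/2939;  first 6 digits = (1, 0, 4, 1, 3, 3)

v_7(a) = 2 ≥ 1, so the series converges in ℤ_7 to 1/(1 − a) = 1/(1 − 2940) = -1/2939. Expand this rational in ℤ_7: compute digits iteratively via d_i = x_i mod 7, x_{i+1} = (x_i − d_i)/7. The first 6 digits are (1, 0, 4, 1, 3, 3).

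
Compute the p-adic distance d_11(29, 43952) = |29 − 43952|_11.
d_11(29, 43952) = 1/14641

Step 1 — x − y = 29 − 43952 = -43923. Step 2 — v_11(-43923) = 4 (factor: -43923 = −(11^4 · 3); the sign does not affect v_p). Step 3 — |x − y|_11 = 11^{-4} = 1/14641.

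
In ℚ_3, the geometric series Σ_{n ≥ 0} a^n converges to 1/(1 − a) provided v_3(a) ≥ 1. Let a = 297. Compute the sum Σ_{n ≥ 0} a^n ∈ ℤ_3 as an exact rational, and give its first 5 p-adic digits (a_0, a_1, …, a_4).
Σ a^n = 1/(1 − a) = -1/296;  first 5 digits = (1, 0, 0, 2, 0)

v_3(a) = 3 ≥ 1, so the series converges in ℤ_3 to 1/(1 − a) = 1/(1 − 297) = -1/296. Expand this rational in ℤ_3: compute digits iteratively via d_i = x_i mod 3, x_{i+1} = (x_i − d_i)/3. The first 5 digits are (1, 0, 0, 2, 0).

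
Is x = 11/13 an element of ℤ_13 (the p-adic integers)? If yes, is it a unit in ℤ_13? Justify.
x ∉ ℤ_13 (v_13(x) = -1 < 0)

ℤ_13 = {x ∈ ℚ_13 : v_13(x) ≥ 0} and ℤ_13^× = {x ∈ ℤ_13 : v_13(x) = 0}. Here v_13(11/13) = v_13(num) − v_13(den) = -1; compare against these criteria.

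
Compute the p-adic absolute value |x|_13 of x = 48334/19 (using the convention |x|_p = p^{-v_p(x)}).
|48334/19|_13 = 1/2197

Step 1 — compute v_13(x) by factoring powers of 13 out of the numerator and denominator: v_13(48334/19) = 3. Step 2 — apply |x|_p = p^{-v_p(x)} = 13^{-3} = 1/2197.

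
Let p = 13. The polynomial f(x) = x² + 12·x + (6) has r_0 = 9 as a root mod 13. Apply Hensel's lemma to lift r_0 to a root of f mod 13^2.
r_1 = 87 (mod 169)

Hensel: r_{i+1} = r_i − f(r_i)·(f′(r_i))^{-1} mod 13^{i+2}, f′(x) = 2x + 12. Iterate:
  r_0 = 9 (mod 13)
  r_1 = 87 (mod 169)
Final: r = 87 satisfies f(r) ≡ 0 mod 13^2.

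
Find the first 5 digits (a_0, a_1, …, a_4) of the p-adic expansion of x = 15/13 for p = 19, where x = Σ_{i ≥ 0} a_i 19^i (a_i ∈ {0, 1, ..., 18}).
(a_0, …, a_4) = (7, 7, 4, 10, 17)

v_19(15/13) = 0 (numerator and denominator both coprime to 19), so x ∈ ℤ_19^×. Compute digits iteratively via a_i = x_i mod 19, x_{i+1} = (x_i − a_i)/19, with x_0 = x:
  x_0 = 15/13;  a_0 = 7;  x_1 = (x_0 − 7)/19 = -4/13
  x_1 = -4/13;  a_1 = 7;  x_2 = (x_1 − 7)/19 = -5/13
  x_2 = -5/13;  a_2 = 4;  x_3 = (x_2 − 4)/19 = -3/13
  x_3 = -3/13;  a_3 = 10;  x_4 = (x_3 − 10)/19 = -7/13
  x_4 = -7/13;  a_4 = 17;  x_5 = (x_4 − 17)/19 = -12/13
Digits: (7, 7, 4, 10, 17).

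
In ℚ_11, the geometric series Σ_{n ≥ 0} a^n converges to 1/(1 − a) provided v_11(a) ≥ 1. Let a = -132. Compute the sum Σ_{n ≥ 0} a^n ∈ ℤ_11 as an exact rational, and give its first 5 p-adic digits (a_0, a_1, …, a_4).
Σ a^n = 1/(1 − a) = 1/133;  first 5 digits = (1, 10, 10, 0, 10)

v_11(a) = 1 ≥ 1, so the series converges in ℤ_11 to 1/(1 − a) = 1/(1 − (-132)) = 1/133. Expand this rational in ℤ_11: compute digits iteratively via d_i = x_i mod 11, x_{i+1} = (x_i − d_i)/11. The first 5 digits are (1, 10, 10, 0, 10).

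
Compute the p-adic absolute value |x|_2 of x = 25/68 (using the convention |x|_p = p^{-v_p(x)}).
|25/68|_2 = 4

Step 1 — compute v_2(x) by factoring powers of 2 out of the numerator and denominator: v_2(25/68) = -2. Step 2 — apply |x|_p = p^{-v_p(x)} = 2^{2} = 4.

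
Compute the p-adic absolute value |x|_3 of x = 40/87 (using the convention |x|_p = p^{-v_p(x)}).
|40/87|_3 = 3

Step 1 — compute v_3(x) by factoring powers of 3 out of the numerator and denominator: v_3(40/87) = -1. Step 2 — apply |x|_p = p^{-v_p(x)} = 3^{1} = 3.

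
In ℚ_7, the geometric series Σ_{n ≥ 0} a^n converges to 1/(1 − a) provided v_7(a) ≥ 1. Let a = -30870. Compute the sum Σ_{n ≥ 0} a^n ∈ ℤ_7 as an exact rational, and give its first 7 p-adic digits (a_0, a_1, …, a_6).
Σ a^n = 1/(1 − a) = 1/30871;  first 7 digits = (1, 0, 0, 1, 1, 5, 0)

v_7(a) = 3 ≥ 1, so the series converges in ℤ_7 to 1/(1 − a) = 1/(1 − (-30870)) = 1/30871. Expand this rational in ℤ_7: compute digits iteratively via d_i = x_i mod 7, x_{i+1} = (x_i − d_i)/7. The first 7 digits are (1, 0, 0, 1, 1, 5, 0).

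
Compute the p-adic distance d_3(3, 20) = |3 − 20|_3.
d_3(3, 20) = 1

Step 1 — x − y = 3 − 20 = -17. Step 2 — v_3(-17) = 0 (factor: -17 = −(3^0 · 17); the sign does not affect v_p). Step 3 — |x − y|_3 = 3^{0} = 1.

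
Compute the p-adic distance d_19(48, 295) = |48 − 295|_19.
d_19(48, 295) = 1/19

Step 1 — x − y = 48 − 295 = -247. Step 2 — v_19(-247) = 1 (factor: -247 = −(19^1 · 13); the sign does not affect v_p). Step 3 — |x − y|_19 = 19^{-1} = 1/19.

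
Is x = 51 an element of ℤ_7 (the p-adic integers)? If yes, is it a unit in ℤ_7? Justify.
x ∈ ℤ_7^× (unit); v_7(x) = 0

ℤ_7 = {x ∈ ℚ_7 : v_7(x) ≥ 0} and ℤ_7^× = {x ∈ ℤ_7 : v_7(x) = 0}. Here v_7(51) = v_7(num) − v_7(den) = 0; compare against these criteria.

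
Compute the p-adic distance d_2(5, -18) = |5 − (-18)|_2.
d_2(5, -18) = 1

Step 1 — x − y = 5 − (-18) = 23. Step 2 — v_2(23) = 0 (factor: 23 = (2^0 · 23); the sign does not affect v_p). Step 3 — |x − y|_2 = 2^{0} = 1.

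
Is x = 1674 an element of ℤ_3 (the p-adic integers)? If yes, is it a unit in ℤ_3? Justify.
x ∈ ℤ_3 but not a unit; v_3(x) = 3 > 0

ℤ_3 = {x ∈ ℚ_3 : v_3(x) ≥ 0} and ℤ_3^× = {x ∈ ℤ_3 : v_3(x) = 0}. Here v_3(1674) = v_3(num) − v_3(den) = 3; compare against these criteria.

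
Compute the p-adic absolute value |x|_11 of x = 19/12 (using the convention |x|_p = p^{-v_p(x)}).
|19/12|_11 = 1

Step 1 — compute v_11(x) by factoring powers of 11 out of the numerator and denominator: v_11(19/12) = 0. Step 2 — apply |x|_p = p^{-v_p(x)} = 11^{0} = 1.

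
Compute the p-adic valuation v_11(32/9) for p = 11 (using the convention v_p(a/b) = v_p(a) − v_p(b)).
v_11(32/9) = 0

Factor powers of 11 from the numerator and denominator of the reduced fraction: 32 = 11^0 · 32 and 9 = 11^0 · 9. Apply v_p(a/b) = v_p(a) − v_p(b): v_11(32/9) = 0 − 0 = 0.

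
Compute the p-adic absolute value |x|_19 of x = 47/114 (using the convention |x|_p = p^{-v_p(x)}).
|47/114|_19 = 19

Step 1 — compute v_19(x) by factoring powers of 19 out of the numerator and denominator: v_19(47/114) = -1. Step 2 — apply |x|_p = p^{-v_p(x)} = 19^{1} = 19.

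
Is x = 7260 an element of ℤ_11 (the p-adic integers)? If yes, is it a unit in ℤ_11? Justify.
x ∈ ℤ_11 but not a unit; v_11(x) = 2 > 0

ℤ_11 = {x ∈ ℚ_11 : v_11(x) ≥ 0} and ℤ_11^× = {x ∈ ℤ_11 : v_11(x) = 0}. Here v_11(7260) = v_11(num) − v_11(den) = 2; compare against these criteria.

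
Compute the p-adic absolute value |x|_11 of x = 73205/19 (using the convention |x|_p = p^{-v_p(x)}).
|73205/19|_11 = 1/14641

Step 1 — compute v_11(x) by factoring powers of 11 out of the numerator and denominator: v_11(73205/19) = 4. Step 2 — apply |x|_p = p^{-v_p(x)} = 11^{-4} = 1/14641.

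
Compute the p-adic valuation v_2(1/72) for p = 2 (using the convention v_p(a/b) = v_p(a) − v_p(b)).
v_2(1/72) = -3

Factor powers of 2 from the numerator and denominator of the reduced fraction: 1 = 2^0 · 1 and 72 = 2^3 · 9. Apply v_p(a/b) = v_p(a) − v_p(b): v_2(1/72) = 0 − 3 = -3.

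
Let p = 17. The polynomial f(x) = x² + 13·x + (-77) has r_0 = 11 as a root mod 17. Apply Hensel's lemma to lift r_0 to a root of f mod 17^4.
r_3 = 15430 (mod 83521)

Hensel: r_{i+1} = r_i − f(r_i)·(f′(r_i))^{-1} mod 17^{i+2}, f′(x) = 2x + 13. Iterate:
  r_0 = 11 (mod 17)
  r_1 = 113 (mod 289)
  r_2 = 691 (mod 4913)
  r_3 = 15430 (mod 83521)
Final: r = 15430 satisfies f(r) ≡ 0 mod 17^4.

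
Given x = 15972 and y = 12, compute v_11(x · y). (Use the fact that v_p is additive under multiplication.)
v_11(191664) = 3

v_p(x) = 3 (factor: 15972 = 11^3 · 12); v_p(y) = 0 (factor: 12 = 11^0 · 12). Additivity: v_p(xy) = v_p(x) + v_p(y) = 3 + 0 = 3. (Direct check: xy = 191664 = 11^3 · (144).)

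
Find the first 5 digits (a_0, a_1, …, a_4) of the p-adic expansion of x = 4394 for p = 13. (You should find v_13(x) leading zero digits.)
(a_0, …, a_4) = (0, 0, 0, 2, 0)

v_13(4394) = 3, so a_0 = ... = a_2 = 0. Factor out: x = 13^3 · u with u = 2 a unit in ℤ_13. Expand u iteratively via a_{v+i} = u_i mod 13, u_{i+1} = (u_i − a_{v+i})/13:
  u_0 = 2;  a_3 = 2;  u_1 = (u_0 − 2)/13 = 0
  u_1 = 0;  a_4 = 0;  u_2 = (u_1 − 0)/13 = 0
Digits: (0, 0, 0, 2, 0).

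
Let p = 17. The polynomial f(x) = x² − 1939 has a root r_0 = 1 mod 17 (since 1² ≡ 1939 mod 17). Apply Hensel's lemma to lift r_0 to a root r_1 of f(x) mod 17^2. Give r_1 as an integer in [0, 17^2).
r_1 = 103 (mod 289)

Hensel's recurrence: r_{i+1} = r_i − f(r_i)·(f′(r_i))^{-1} mod 17^{i+2}, with f′(x) = 2x. Iterate:
  r_0 = 1 (mod 17)
  r_1 = 103 (mod 289)
Final: r_1 = 103, and one checks f(r_1) ≡ 0 mod 17^2.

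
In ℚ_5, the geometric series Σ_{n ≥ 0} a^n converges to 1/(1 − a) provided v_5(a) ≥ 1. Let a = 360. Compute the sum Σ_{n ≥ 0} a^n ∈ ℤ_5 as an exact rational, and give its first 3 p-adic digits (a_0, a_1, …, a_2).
Σ a^n = 1/(1 − a) = -1/359;  first 3 digits = (1, 2, 3)

v_5(a) = 1 ≥ 1, so the series converges in ℤ_5 to 1/(1 − a) = 1/(1 − 360) = -1/359. Expand this rational in ℤ_5: compute digits iteratively via d_i = x_i mod 5, x_{i+1} = (x_i − d_i)/5. The first 3 digits are (1, 2, 3).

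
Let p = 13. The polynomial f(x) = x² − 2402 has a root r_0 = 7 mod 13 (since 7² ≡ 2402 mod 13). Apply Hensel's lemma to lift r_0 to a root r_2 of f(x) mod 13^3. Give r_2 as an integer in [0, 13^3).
r_2 = 163 (mod 2197)

Hensel's recurrence: r_{i+1} = r_i − f(r_i)·(f′(r_i))^{-1} mod 13^{i+2}, with f′(x) = 2x. Iterate:
  r_0 = 7 (mod 13)
  r_1 = 163 (mod 169)
  r_2 = 163 (mod 2197)
Final: r_2 = 163, and one checks f(r_2) ≡ 0 mod 13^3.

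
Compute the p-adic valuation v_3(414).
v_3(414) = 2

v_3(n) is the largest exponent k such that 3^k divides n. Factor out: 414 = 3^2 · 46. (Sign doesn't affect v_p.) So v_3(414) = 2.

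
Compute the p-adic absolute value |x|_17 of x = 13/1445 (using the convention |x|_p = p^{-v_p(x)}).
|13/1445|_17 = 289

Step 1 — compute v_17(x) by factoring powers of 17 out of the numerator and denominator: v_17(13/1445) = -2. Step 2 — apply |x|_p = p^{-v_p(x)} = 17^{2} = 289.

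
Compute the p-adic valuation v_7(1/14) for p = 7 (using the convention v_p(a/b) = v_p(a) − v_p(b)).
v_7(1/14) = -1

Factor powers of 7 from the numerator and denominator of the reduced fraction: 1 = 7^0 · 1 and 14 = 7^1 · 2. Apply v_p(a/b) = v_p(a) − v_p(b): v_7(1/14) = 0 − 1 = -1.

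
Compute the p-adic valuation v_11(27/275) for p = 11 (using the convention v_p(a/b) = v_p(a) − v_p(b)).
v_11(27/275) = -1

Factor powers of 11 from the numerator and denominator of the reduced fraction: 27 = 11^0 · 27 and 275 = 11^1 · 25. Apply v_p(a/b) = v_p(a) − v_p(b): v_11(27/275) = 0 − 1 = -1.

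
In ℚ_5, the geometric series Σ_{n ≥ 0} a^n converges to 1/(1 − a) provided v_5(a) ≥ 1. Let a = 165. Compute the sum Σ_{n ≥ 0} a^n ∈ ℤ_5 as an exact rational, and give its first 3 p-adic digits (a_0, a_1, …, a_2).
Σ a^n = 1/(1 − a) = -1/164;  first 3 digits = (1, 3, 0)

v_5(a) = 1 ≥ 1, so the series converges in ℤ_5 to 1/(1 − a) = 1/(1 − 165) = -1/164. Expand this rational in ℤ_5: compute digits iteratively via d_i = x_i mod 5, x_{i+1} = (x_i − d_i)/5. The first 3 digits are (1, 3, 0).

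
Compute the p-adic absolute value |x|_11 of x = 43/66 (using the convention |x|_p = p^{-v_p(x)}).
|43/66|_11 = 11

Step 1 — compute v_11(x) by factoring powers of 11 out of the numerator and denominator: v_11(43/66) = -1. Step 2 — apply |x|_p = p^{-v_p(x)} = 11^{1} = 11.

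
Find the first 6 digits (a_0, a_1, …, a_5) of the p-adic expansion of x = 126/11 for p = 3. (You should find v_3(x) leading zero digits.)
(a_0, …, a_5) = (0, 0, 1, 2, 1, 0)

v_3(126/11) = 2, so a_0 = ... = a_1 = 0. Factor out: x = 3^2 · u with u = 14/11 a unit in ℤ_3. Expand u iteratively via a_{v+i} = u_i mod 3, u_{i+1} = (u_i − a_{v+i})/3:
  u_0 = 14/11;  a_2 = 1;  u_1 = (u_0 − 1)/3 = 1/11
  u_1 = 1/11;  a_3 = 2;  u_2 = (u_1 − 2)/3 = -7/11
  u_2 = -7/11;  a_4 = 1;  u_3 = (u_2 − 1)/3 = -6/11
  u_3 = -6/11;  a_5 = 0;  u_4 = (u_3 − 0)/3 = -2/11
Digits: (0, 0, 1, 2, 1, 0).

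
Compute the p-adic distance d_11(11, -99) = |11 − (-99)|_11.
d_11(11, -99) = 1/11

Step 1 — x − y = 11 − (-99) = 110. Step 2 — v_11(110) = 1 (factor: 110 = (11^1 · 10); the sign does not affect v_p). Step 3 — |x − y|_11 = 11^{-1} = 1/11.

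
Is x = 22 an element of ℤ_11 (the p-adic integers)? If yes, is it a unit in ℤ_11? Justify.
x ∈ ℤ_11 but not a unit; v_11(x) = 1 > 0

ℤ_11 = {x ∈ ℚ_11 : v_11(x) ≥ 0} and ℤ_11^× = {x ∈ ℤ_11 : v_11(x) = 0}. Here v_11(22) = v_11(num) − v_11(den) = 1; compare against these criteria.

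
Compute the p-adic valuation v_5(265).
v_5(265) = 1

v_5(n) is the largest exponent k such that 5^k divides n. Factor out: 265 = 5^1 · 53. (Sign doesn't affect v_p.) So v_5(265) = 1.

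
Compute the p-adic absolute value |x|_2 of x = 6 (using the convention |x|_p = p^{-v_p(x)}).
|6|_2 = 1/2

Step 1 — compute v_2(x) by factoring powers of 2 out of the numerator and denominator: v_2(6) = 1. Step 2 — apply |x|_p = p^{-v_p(x)} = 2^{-1} = 1/2.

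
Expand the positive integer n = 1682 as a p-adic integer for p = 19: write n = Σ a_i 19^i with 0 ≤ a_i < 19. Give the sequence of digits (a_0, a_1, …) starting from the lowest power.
(a_0, a_1, …) = (10, 12, 4)

Repeated division by 19 gives the digits low-to-high: 1682 = 10 + 12·19^1 + 4·19^2. Digit sequence: (10, 12, 4).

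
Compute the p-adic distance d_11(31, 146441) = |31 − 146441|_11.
d_11(31, 146441) = 1/14641

Step 1 — x − y = 31 − 146441 = -146410. Step 2 — v_11(-146410) = 4 (factor: -146410 = −(11^4 · 10); the sign does not affect v_p). Step 3 — |x − y|_11 = 11^{-4} = 1/14641.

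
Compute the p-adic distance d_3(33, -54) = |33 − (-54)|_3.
d_3(33, -54) = 1/3

Step 1 — x − y = 33 − (-54) = 87. Step 2 — v_3(87) = 1 (factor: 87 = (3^1 · 29); the sign does not affect v_p). Step 3 — |x − y|_3 = 3^{-1} = 1/3.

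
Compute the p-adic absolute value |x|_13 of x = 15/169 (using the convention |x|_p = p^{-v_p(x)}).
|15/169|_13 = 169

Step 1 — compute v_13(x) by factoring powers of 13 out of the numerator and denominator: v_13(15/169) = -2. Step 2 — apply |x|_p = p^{-v_p(x)} = 13^{2} = 169.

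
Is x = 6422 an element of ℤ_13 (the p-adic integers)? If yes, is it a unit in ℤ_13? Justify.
x ∈ ℤ_13 but not a unit; v_13(x) = 2 > 0

ℤ_13 = {x ∈ ℚ_13 : v_13(x) ≥ 0} and ℤ_13^× = {x ∈ ℤ_13 : v_13(x) = 0}. Here v_13(6422) = v_13(num) − v_13(den) = 2; compare against these criteria.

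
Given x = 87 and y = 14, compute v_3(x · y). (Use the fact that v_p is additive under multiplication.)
v_3(1218) = 1

v_p(x) = 1 (factor: 87 = 3^1 · 29); v_p(y) = 0 (factor: 14 = 3^0 · 14). Additivity: v_p(xy) = v_p(x) + v_p(y) = 1 + 0 = 1. (Direct check: xy = 1218 = 3^1 · (406).)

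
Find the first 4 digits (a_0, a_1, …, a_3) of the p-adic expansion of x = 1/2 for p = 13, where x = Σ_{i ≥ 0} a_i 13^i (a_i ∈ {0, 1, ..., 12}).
(a_0, …, a_3) = (7, 6, 6, 6)

v_13(1/2) = 0 (numerator and denominator both coprime to 13), so x ∈ ℤ_13^×. Compute digits iteratively via a_i = x_i mod 13, x_{i+1} = (x_i − a_i)/13, with x_0 = x:
  x_0 = 1/2;  a_0 = 7;  x_1 = (x_0 − 7)/13 = -1/2
  x_1 = -1/2;  a_1 = 6;  x_2 = (x_1 − 6)/13 = -1/2
  x_2 = -1/2;  a_2 = 6;  x_3 = (x_2 − 6)/13 = -1/2
  x_3 = -1/2;  a_3 = 6;  x_4 = (x_3 − 6)/13 = -1/2
Digits: (7, 6, 6, 6).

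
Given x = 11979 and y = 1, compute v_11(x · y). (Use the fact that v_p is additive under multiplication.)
v_11(11979) = 3

v_p(x) = 3 (factor: 11979 = 11^3 · 9); v_p(y) = 0 (factor: 1 = 11^0 · 1). Additivity: v_p(xy) = v_p(x) + v_p(y) = 3 + 0 = 3. (Direct check: xy = 11979 = 11^3 · (9).)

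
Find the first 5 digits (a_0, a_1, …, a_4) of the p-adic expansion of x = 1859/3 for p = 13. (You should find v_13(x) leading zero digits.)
(a_0, …, a_4) = (0, 0, 8, 4, 4)

v_13(1859/3) = 2, so a_0 = ... = a_1 = 0. Factor out: x = 13^2 · u with u = 11/3 a unit in ℤ_13. Expand u iteratively via a_{v+i} = u_i mod 13, u_{i+1} = (u_i − a_{v+i})/13:
  u_0 = 11/3;  a_2 = 8;  u_1 = (u_0 − 8)/13 = -1/3
  u_1 = -1/3;  a_3 = 4;  u_2 = (u_1 − 4)/13 = -1/3
  u_2 = -1/3;  a_4 = 4;  u_3 = (u_2 − 4)/13 = -1/3
Digits: (0, 0, 8, 4, 4).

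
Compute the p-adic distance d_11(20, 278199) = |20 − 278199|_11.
d_11(20, 278199) = 1/14641

Step 1 — x − y = 20 − 278199 = -278179. Step 2 — v_11(-278179) = 4 (factor: -278179 = −(11^4 · 19); the sign does not affect v_p). Step 3 — |x − y|_11 = 11^{-4} = 1/14641.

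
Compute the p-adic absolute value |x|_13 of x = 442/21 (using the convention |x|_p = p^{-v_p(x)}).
|442/21|_13 = 1/13

Step 1 — compute v_13(x) by factoring powers of 13 out of the numerator and denominator: v_13(442/21) = 1. Step 2 — apply |x|_p = p^{-v_p(x)} = 13^{-1} = 1/13.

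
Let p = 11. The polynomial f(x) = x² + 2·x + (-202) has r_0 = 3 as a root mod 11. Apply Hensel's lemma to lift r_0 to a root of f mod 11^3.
r_2 = 465 (mod 1331)

Hensel: r_{i+1} = r_i − f(r_i)·(f′(r_i))^{-1} mod 11^{i+2}, f′(x) = 2x + 2. Iterate:
  r_0 = 3 (mod 11)
  r_1 = 102 (mod 121)
  r_2 = 465 (mod 1331)
Final: r = 465 satisfies f(r) ≡ 0 mod 11^3.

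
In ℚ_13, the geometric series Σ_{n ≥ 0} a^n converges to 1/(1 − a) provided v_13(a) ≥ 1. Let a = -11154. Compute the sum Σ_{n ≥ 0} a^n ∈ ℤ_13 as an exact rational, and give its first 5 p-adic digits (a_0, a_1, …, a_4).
Σ a^n = 1/(1 − a) = 1/11155;  first 5 digits = (1, 0, 12, 7, 0)

v_13(a) = 2 ≥ 1, so the series converges in ℤ_13 to 1/(1 − a) = 1/(1 − (-11154)) = 1/11155. Expand this rational in ℤ_13: compute digits iteratively via d_i = x_i mod 13, x_{i+1} = (x_i − d_i)/13. The first 5 digits are (1, 0, 12, 7, 0).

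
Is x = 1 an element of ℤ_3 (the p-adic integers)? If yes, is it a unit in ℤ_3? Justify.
x ∈ ℤ_3^× (unit); v_3(x) = 0

ℤ_3 = {x ∈ ℚ_3 : v_3(x) ≥ 0} and ℤ_3^× = {x ∈ ℤ_3 : v_3(x) = 0}. Here v_3(1) = v_3(num) − v_3(den) = 0; compare against these criteria.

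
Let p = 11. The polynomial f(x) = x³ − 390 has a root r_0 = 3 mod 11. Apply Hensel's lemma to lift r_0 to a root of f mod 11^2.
r_1 = 3 (mod 121)

Hensel: r_{i+1} = r_i − f(r_i)/f′(r_i) mod 11^{i+2}, where f′(x) = 3x². Iterate:
  r_0 = 3 (mod 11)
  r_1 = 3 (mod 121)
Final: r = 3 with f(r) ≡ 0 mod 11^2.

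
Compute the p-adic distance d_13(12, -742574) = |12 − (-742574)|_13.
d_13(12, -742574) = 1/371293

Step 1 — x − y = 12 − (-742574) = 742586. Step 2 — v_13(742586) = 5 (factor: 742586 = (13^5 · 2); the sign does not affect v_p). Step 3 — |x − y|_13 = 13^{-5} = 1/371293.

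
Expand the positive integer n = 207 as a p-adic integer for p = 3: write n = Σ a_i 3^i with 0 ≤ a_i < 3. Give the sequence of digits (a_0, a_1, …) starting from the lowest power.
(a_0, a_1, …) = (0, 0, 2, 1, 2)

Repeated division by 3 gives the digits low-to-high: 207 = 2·3^2 + 1·3^3 + 2·3^4. Digit sequence: (0, 0, 2, 1, 2).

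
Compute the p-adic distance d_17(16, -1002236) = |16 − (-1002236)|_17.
d_17(16, -1002236) = 1/83521

Step 1 — x − y = 16 − (-1002236) = 1002252. Step 2 — v_17(1002252) = 4 (factor: 1002252 = (17^4 · 12); the sign does not affect v_p). Step 3 — |x − y|_17 = 17^{-4} = 1/83521.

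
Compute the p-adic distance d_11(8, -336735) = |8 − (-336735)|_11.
d_11(8, -336735) = 1/14641

Step 1 — x − y = 8 − (-336735) = 336743. Step 2 — v_11(336743) = 4 (factor: 336743 = (11^4 · 23); the sign does not affect v_p). Step 3 — |x − y|_11 = 11^{-4} = 1/14641.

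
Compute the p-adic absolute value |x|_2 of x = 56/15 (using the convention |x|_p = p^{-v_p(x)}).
|56/15|_2 = 1/8

Step 1 — compute v_2(x) by factoring powers of 2 out of the numerator and denominator: v_2(56/15) = 3. Step 2 — apply |x|_p = p^{-v_p(x)} = 2^{-3} = 1/8.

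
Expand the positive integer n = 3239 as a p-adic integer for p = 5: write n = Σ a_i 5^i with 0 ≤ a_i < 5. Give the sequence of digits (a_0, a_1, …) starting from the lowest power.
(a_0, a_1, …) = (4, 2, 4, 0, 0, 1)

Repeated division by 5 gives the digits low-to-high: 3239 = 4 + 2·5^1 + 4·5^2 + 1·5^5. Digit sequence: (4, 2, 4, 0, 0, 1).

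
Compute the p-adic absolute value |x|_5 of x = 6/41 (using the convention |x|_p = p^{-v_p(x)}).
|6/41|_5 = 1

Step 1 — compute v_5(x) by factoring powers of 5 out of the numerator and denominator: v_5(6/41) = 0. Step 2 — apply |x|_p = p^{-v_p(x)} = 5^{0} = 1.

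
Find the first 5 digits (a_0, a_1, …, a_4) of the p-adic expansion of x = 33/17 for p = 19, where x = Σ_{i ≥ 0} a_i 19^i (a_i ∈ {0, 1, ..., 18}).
(a_0, …, a_4) = (12, 14, 16, 17, 8)

v_19(33/17) = 0 (numerator and denominator both coprime to 19), so x ∈ ℤ_19^×. Compute digits iteratively via a_i = x_i mod 19, x_{i+1} = (x_i − a_i)/19, with x_0 = x:
  x_0 = 33/17;  a_0 = 12;  x_1 = (x_0 − 12)/19 = -9/17
  x_1 = -9/17;  a_1 = 14;  x_2 = (x_1 − 14)/19 = -13/17
  x_2 = -13/17;  a_2 = 16;  x_3 = (x_2 − 16)/19 = -15/17
  x_3 = -15/17;  a_3 = 17;  x_4 = (x_3 − 17)/19 = -16/17
  x_4 = -16/17;  a_4 = 8;  x_5 = (x_4 − 8)/19 = -8/17
Digits: (12, 14, 16, 17, 8).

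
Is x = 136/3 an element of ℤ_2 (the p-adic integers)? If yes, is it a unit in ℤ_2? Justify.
x ∈ ℤ_2 but not a unit; v_2(x) = 3 > 0

ℤ_2 = {x ∈ ℚ_2 : v_2(x) ≥ 0} and ℤ_2^× = {x ∈ ℤ_2 : v_2(x) = 0}. Here v_2(136/3) = v_2(num) − v_2(den) = 3; compare against these criteria.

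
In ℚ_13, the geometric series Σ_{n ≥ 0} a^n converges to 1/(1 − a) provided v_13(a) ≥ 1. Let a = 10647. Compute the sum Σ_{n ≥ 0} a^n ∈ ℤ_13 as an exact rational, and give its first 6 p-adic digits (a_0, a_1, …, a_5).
Σ a^n = 1/(1 − a) = -1/10646;  first 6 digits = (1, 0, 11, 4, 4, 6)

v_13(a) = 2 ≥ 1, so the series converges in ℤ_13 to 1/(1 − a) = 1/(1 − 10647) = -1/10646. Expand this rational in ℤ_13: compute digits iteratively via d_i = x_i mod 13, x_{i+1} = (x_i − d_i)/13. The first 6 digits are (1, 0, 11, 4, 4, 6).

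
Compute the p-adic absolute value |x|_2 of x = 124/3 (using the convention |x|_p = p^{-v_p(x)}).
|124/3|_2 = 1/4

Step 1 — compute v_2(x) by factoring powers of 2 out of the numerator and denominator: v_2(124/3) = 2. Step 2 — apply |x|_p = p^{-v_p(x)} = 2^{-2} = 1/4.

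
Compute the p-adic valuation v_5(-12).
v_5(-12) = 0

v_5(n) is the largest exponent k such that 5^k divides n. Factor out: -12 = -5^0 · 12. (Sign doesn't affect v_p.) So v_5(-12) = 0.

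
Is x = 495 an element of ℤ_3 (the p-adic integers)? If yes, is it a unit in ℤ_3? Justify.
x ∈ ℤ_3 but not a unit; v_3(x) = 2 > 0

ℤ_3 = {x ∈ ℚ_3 : v_3(x) ≥ 0} and ℤ_3^× = {x ∈ ℤ_3 : v_3(x) = 0}. Here v_3(495) = v_3(num) − v_3(den) = 2; compare against these criteria.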